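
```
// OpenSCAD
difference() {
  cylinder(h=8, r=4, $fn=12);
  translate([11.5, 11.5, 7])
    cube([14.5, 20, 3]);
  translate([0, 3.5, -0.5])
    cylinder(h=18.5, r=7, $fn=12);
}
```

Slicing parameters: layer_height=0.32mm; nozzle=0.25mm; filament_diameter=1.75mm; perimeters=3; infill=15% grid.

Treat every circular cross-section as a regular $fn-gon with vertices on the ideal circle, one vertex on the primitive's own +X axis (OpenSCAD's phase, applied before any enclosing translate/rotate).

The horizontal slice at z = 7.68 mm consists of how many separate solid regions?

At z = 7.68 mm: the cylinder: section is a regular 12-gon, circumradius r=4; the cube at (11.5, 11.5) is present — its section is the full 14.5×20 rectangle; the r=7 cylinder at (0, 3.5) gives a regular 12-gon of circumradius 7 (constant along its height); After the difference (first − rest): starting from the r=4 cylinder, the 14.5×20 cube at (11.5, 11.5) misses the remaining region (no effect); the r=7 cylinder at (0, 3.5) partially overlaps it — only the 45.66 mm² overlap (of its 147.00 mm²) is removed, clipping the outline — 1 connected region. The result has 1 disconnected region.

1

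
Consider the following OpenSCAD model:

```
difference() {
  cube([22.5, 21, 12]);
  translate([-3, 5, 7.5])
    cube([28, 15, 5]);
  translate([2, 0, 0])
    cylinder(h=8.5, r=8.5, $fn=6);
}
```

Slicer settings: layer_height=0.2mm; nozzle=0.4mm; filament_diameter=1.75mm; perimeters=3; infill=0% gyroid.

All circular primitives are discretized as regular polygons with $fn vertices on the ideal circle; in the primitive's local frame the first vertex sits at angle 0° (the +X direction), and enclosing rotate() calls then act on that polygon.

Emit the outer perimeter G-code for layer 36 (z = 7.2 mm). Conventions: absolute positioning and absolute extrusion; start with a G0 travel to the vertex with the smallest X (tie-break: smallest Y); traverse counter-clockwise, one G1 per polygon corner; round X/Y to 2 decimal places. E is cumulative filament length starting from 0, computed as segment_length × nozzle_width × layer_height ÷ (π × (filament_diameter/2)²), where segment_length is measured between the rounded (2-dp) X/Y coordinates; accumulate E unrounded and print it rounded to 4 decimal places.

G0 X0.00 Y7.36 Z7.20
G1 X6.25 Y7.36 E0.2079
G1 X10.50 Y0.00 E0.4906
G1 X22.50 Y0.00 E0.8897
G1 X22.50 Y21.00 E1.5881
G1 X0.00 Y21.00 E2.3365
G1 X0.00 Y7.36 E2.7902

At z = 7.2 mm: the cube (footprint 22.5×21) is included at this height; the cube at (-3, 5) is absent (z outside [7.5, 12.5]); the r=8.5 cylinder at (2, 0) gives a regular 6-gon of circumradius 8.5 (constant along its height); Taking the first minus the rest: starting from the 22.5×21 cube, the r=8.5 cylinder at (2, 0) partially overlaps it — only the 61.65 mm² overlap (of its 187.71 mm²) is removed, clipping the outline — 1 connected region. The outline is a single polygon with 6 vertices. Extrusion per mm of travel: 0.4 × 0.2 / (π × 0.875²) = 0.033260. Accumulating E over each segment gives final E = 2.7902.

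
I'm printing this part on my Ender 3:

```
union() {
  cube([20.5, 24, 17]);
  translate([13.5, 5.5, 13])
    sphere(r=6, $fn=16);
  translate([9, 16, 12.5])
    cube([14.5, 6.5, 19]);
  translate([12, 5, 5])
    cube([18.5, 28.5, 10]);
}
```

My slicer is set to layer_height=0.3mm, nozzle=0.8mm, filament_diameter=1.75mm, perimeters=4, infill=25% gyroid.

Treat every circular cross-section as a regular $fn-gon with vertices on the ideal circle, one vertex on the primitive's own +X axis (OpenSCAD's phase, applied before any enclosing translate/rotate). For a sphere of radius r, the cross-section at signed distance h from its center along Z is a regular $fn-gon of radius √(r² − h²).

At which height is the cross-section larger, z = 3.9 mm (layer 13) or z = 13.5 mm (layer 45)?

Layer 13 (z = 3.9): the 20.5×24 cube contributes its full rectangle (area 492.00 mm²); the sphere at (13.5, 5.5) does not reach this height (|z−center|=9.100 > r=6); the cube at (9, 16) does not reach this height (z outside [12.5, 31.5]); the cube at (12, 5) is not intersected at this z (z outside [5, 15]); Taking the union: only the 20.5×24 cube is present, so the union is just that shape — area = 492.00 mm². So its area = 492.00 mm². Layer 45 (z = 13.5): the 20.5×24 cube contributes its full rectangle (area 492.00 mm²); the r=6 sphere at (13.5, 5.5) slices to a regular 16-gon of circumradius 5.979 (√(r²−h²) with h=0.5 from center) (area = (16/2)·5.979²·sin(360°/16) = 109.45 mm²); the 14.5×6.5 cube at (9, 16) contributes its full rectangle (area 94.25 mm²); the cube at (12, 5) (footprint 18.5×28.5) is included at this height (area 527.25 mm²); Combining (union): the regions partially overlap — summed areas 1222.95 mm² minus the doubly-counted overlap 364.05 mm² gives 858.90 mm² — area = 858.90 mm². So its area = 858.90 mm². Layer 45 is larger (858.90 vs 492.00 mm²).

layer 45 (z = 13.5 mm)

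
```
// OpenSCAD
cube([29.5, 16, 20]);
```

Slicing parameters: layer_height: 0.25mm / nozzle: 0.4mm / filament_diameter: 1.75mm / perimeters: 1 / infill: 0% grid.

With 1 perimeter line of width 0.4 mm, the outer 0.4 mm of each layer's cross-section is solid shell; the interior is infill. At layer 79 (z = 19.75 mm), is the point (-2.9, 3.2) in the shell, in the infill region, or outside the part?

At z = 19.75 mm: the 29.5×16 cube contributes its full rectangle. Overall, the cross-section is a single solid region. The nearest boundary edge runs (0.00, 16.00)→(0.00, 0.00); distance from the point to it = 2.90 mm. The point is not inside any of the regions above, so it lies outside the cross-section (2.90 mm from the nearest boundary).

outside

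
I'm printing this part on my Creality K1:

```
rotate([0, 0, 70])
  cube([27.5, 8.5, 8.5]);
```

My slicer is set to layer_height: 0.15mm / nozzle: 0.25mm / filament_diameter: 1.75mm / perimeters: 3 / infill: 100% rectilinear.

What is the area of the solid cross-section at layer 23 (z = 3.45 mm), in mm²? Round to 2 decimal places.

233.75 mm²

At z = 3.45 mm: the 27.5×8.5 cube contributes its full rectangle (area 233.75 mm²); (whole slice rotated 70° about Z — lengths, areas and connectivity unchanged). Overall, the cross-section is a single solid region. Net area = 233.75 mm².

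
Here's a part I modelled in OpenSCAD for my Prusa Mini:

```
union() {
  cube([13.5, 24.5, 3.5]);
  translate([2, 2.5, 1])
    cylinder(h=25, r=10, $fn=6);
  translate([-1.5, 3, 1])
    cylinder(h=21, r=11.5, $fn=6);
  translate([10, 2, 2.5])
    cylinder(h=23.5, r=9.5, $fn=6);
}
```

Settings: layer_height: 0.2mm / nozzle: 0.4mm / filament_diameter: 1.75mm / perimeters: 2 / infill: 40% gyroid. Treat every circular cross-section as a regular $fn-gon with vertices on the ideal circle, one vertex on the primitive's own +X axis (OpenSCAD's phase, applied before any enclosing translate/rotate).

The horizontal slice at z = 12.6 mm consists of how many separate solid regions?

1

At z = 12.6 mm: the cube is absent (z outside [0, 3.5]); the r=10 cylinder at (2, 2.5) contributes a regular 6-gon of circumradius 10; the r=11.5 cylinder at (-1.5, 3) contributes a regular 6-gon of circumradius 11.5; the r=9.5 cylinder at (10, 2) gives a regular 6-gon of circumradius 9.5 (constant along its height); Merging all regions: the regions partially overlap (shared area 335.83 mm²), so overlapping operands fuse into one piece — 1 connected region. The result has 1 disconnected region.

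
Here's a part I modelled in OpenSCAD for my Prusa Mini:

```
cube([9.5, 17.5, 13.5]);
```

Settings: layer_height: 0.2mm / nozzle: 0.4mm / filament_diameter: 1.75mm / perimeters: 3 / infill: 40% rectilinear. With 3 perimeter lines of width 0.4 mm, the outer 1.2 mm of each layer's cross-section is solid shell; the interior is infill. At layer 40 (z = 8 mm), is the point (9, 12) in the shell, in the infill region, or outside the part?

At z = 8 mm: the cube (footprint 9.5×17.5) is included at this height. Overall, the cross-section is a single solid region. The nearest boundary edge runs (9.50, 0.00)→(9.50, 17.50); distance from the point to it = 0.50 mm. The point is inside the cross-section, 0.50 mm from the nearest boundary — within the 1.2 mm shell band (3 × 0.4).

shell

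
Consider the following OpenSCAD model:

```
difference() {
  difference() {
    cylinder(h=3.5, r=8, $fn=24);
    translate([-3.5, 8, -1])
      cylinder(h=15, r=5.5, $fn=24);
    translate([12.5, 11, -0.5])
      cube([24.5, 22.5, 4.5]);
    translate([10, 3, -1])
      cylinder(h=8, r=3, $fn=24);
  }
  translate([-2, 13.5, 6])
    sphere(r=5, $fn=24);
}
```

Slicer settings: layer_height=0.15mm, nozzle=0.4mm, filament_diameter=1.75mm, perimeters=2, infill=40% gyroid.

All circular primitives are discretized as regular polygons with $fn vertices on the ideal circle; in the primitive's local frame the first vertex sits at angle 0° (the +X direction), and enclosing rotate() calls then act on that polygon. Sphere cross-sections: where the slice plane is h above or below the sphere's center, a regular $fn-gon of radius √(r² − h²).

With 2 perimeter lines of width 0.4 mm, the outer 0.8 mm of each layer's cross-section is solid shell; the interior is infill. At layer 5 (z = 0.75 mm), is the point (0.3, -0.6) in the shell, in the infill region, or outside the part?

infill

At z = 0.75 mm: the cylinder: section is a regular 24-gon, circumradius r=8; the cylinder at (-3.5, 8): section is a regular 24-gon, circumradius r=5.5; the cube at (12.5, 11) is present — its section is the full 24.5×22.5 rectangle; the cylinder at (10, 3): section is a regular 24-gon, circumradius r=3; After the difference (first − rest): starting from the r=8 cylinder, the r=5.5 cylinder at (-3.5, 8) partially overlaps it — only the 32.23 mm² overlap (of its 93.95 mm²) is removed, clipping the outline; the 24.5×22.5 cube at (12.5, 11) misses the remaining region (no effect); the r=3 cylinder at (10, 3) partially overlaps it — only the 0.95 mm² overlap (of its 27.95 mm²) is removed, clipping the outline — 1 connected region; the sphere at (-2, 13.5) is absent (|z−center|=5.250 > r=5); Subtracting the remaining from the first: none of the subtracted shapes is present at this height, so the result so far is unchanged — 1 connected region. Overall, the cross-section is a single solid region. The nearest boundary edge runs (-2.08, 2.69)→(-0.75, 3.24); distance from the point to it = 3.95 mm. The point is inside the cross-section and 3.95 mm from the nearest boundary — more than the 0.8 mm shell width (2 × 0.4), so it's in the infill interior.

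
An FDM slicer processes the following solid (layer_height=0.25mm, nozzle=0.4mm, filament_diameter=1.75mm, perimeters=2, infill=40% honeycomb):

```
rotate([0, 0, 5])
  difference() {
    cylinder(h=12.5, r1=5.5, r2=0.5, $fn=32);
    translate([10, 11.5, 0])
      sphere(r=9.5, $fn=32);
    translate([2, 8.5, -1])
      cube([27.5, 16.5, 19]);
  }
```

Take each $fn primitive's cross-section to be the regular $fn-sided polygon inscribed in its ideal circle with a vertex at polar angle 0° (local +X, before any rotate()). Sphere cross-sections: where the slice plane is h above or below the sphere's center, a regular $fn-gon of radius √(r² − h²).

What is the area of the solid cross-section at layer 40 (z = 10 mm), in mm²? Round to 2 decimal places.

7.02 mm²

At z = 10 mm: the cone contributes a regular 32-gon of circumradius 1.500 (interpolated between r1=5.5 and r2=0.5 at t=0.800) (area = (32/2)·1.500²·sin(360°/32) = 7.02 mm²); the sphere at (10, 11.5) is not intersected at this z (|z−center|=10.000 > r=9.5); the cube at (2, 8.5) is present — its section is the full 27.5×16.5 rectangle (area 453.75 mm²); Taking the first minus the rest: starting from the cone (7.02 mm²), the 27.5×16.5 cube at (2, 8.5) misses the remaining region (no effect) — area = 7.02 mm²; (rotated 5° about Z; rotation is an isometry so areas/perimeters/island counts are preserved). Overall, the cross-section is a single solid region. Net area = 7.02 mm².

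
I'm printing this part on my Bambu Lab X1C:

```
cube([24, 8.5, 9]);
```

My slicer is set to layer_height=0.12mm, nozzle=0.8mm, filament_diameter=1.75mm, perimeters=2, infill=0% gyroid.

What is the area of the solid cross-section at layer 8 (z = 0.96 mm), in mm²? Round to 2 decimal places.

At z = 0.96 mm: the 24×8.5 cube contributes its full rectangle (area 204.00 mm²). Overall, the cross-section is a single solid region. Net area = 204.00 mm².

204.00 mm²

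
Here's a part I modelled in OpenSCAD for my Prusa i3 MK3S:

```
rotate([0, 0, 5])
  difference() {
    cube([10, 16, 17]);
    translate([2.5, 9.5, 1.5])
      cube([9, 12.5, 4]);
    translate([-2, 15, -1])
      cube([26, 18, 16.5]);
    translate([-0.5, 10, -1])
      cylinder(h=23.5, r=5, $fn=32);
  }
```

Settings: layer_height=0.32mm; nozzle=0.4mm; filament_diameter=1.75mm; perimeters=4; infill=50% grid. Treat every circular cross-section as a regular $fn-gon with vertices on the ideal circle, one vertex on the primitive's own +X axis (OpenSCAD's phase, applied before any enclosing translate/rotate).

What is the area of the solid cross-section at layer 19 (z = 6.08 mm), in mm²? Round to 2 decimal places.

115.96 mm²

At z = 6.08 mm: the cube (footprint 10×16) is included at this height (area 160.00 mm²); the cube at (2.5, 9.5) is absent (z outside [1.5, 5.5]); the 26×18 cube at (-2, 15) contributes its full rectangle (area 468.00 mm²); the r=5 cylinder at (-0.5, 10) gives a regular 32-gon of circumradius 5 (constant along its height) (area = (32/2)·5.000²·sin(360°/32) = 78.04 mm²); Taking the first minus the rest: starting from the 10×16 cube (160.00 mm²), the 26×18 cube at (-2, 15) partially overlaps it — only the 10.00 mm² overlap (of its 468.00 mm²) is removed, clipping the outline; the r=5 cylinder at (-0.5, 10) partially overlaps it — only the 34.04 mm² overlap (of its 78.04 mm²) is removed, clipping the outline — area = 115.96 mm²; (rotated 5° about Z; rotation is an isometry so areas/perimeters/island counts are preserved). Overall, the cross-section is a single solid region. Net area = 115.96 mm².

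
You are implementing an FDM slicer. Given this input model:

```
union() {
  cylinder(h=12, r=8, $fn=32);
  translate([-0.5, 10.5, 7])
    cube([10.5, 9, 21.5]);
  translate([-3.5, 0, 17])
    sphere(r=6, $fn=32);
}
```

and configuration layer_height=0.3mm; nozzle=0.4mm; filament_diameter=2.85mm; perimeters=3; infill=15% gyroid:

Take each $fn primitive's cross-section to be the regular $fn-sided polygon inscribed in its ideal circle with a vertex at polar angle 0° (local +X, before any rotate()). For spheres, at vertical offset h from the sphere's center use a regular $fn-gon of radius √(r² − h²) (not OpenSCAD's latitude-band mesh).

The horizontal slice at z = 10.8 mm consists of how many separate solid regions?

2

At z = 10.8 mm: the cylinder: section is a regular 32-gon, circumradius r=8; the cube at (-0.5, 10.5) (footprint 10.5×9) is included at this height; the sphere at (-3.5, 0) is not intersected at this z (|z−center|=6.200 > r=6); Taking the union: the 2 present regions are separate (no shared area or edge), so areas and boundary lengths simply add and each stays a separate island — 2 connected regions. The result has 2 disconnected regions.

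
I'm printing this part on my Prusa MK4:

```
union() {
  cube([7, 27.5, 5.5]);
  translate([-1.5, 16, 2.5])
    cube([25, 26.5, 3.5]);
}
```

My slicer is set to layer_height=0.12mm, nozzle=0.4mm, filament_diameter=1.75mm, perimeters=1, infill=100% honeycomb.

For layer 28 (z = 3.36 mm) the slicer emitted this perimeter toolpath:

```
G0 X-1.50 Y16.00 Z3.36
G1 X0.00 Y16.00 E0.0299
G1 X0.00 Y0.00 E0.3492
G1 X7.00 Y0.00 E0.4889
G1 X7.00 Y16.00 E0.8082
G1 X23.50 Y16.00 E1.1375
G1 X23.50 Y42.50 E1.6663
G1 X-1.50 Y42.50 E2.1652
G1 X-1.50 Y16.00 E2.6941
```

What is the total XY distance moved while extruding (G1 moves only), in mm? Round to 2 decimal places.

135.00 mm

Sum the Euclidean lengths of each G1 segment: total = 135.00 mm.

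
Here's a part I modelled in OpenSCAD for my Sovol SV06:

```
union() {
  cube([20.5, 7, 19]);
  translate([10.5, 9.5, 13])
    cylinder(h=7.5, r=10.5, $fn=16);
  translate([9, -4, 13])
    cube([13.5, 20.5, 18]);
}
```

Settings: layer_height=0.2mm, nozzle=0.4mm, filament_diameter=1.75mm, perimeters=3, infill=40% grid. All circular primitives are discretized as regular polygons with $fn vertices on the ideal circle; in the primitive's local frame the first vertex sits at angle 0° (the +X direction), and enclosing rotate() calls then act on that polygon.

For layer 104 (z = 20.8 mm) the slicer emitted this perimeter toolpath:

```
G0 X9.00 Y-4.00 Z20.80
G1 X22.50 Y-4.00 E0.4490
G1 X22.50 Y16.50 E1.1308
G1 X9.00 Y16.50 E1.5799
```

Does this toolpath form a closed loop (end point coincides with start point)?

no

Start point (G0): (9.00, -4.00). End point (last G1): the path does not return to the start — open.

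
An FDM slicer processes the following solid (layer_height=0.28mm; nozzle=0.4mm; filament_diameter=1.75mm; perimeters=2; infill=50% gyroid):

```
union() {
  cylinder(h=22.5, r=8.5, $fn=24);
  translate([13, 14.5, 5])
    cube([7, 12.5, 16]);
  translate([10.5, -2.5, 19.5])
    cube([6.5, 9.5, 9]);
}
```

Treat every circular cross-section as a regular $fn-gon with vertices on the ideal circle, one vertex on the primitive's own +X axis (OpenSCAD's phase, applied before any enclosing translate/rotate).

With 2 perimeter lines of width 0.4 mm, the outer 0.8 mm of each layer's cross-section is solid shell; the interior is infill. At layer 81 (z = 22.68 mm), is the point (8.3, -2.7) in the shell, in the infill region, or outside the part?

outside

At z = 22.68 mm: the cylinder is not intersected at this z (z outside [0, 22.5]); the cube at (13, 14.5) does not reach this height (z outside [5, 21]); the cube at (10.5, -2.5) is present — its section is the full 6.5×9.5 rectangle; Merging all regions: only the 6.5×9.5 cube at (10.5, -2.5) is present, so the union is just that shape — 1 connected region. Overall, the cross-section is a single solid region. The nearest boundary edge runs (10.50, -2.50)→(17.00, -2.50); distance from the point to it = 2.21 mm. The point is not inside any of the regions above, so it lies outside the cross-section (2.21 mm from the nearest boundary).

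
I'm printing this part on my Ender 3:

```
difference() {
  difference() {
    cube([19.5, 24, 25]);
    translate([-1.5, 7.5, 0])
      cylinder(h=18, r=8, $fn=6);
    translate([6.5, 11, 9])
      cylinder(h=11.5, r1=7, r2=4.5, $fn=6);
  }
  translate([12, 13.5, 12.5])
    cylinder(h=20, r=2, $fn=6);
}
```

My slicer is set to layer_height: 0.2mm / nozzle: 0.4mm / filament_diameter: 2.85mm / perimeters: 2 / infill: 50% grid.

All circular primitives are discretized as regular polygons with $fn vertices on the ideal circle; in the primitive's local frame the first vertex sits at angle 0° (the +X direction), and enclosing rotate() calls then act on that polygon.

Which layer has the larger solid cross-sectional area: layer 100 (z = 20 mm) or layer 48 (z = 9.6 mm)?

Layer 100 (z = 20): the 19.5×24 cube contributes its full rectangle (area 468.00 mm²); the cylinder at (-1.5, 7.5) is not intersected at this z (z outside [0, 18]); the cone at (6.5, 11) (r1=7→r2=4.5) has section circumradius 4.609 here — a regular 6-gon (area = (6/2)·4.609²·sin(360°/6) = 55.18 mm²); Subtracting the remaining from the first: starting from the 19.5×24 cube (468.00 mm²), the cone at (6.5, 11) lies wholly inside it (removes its full 55.18 mm² and its 27.65 mm outline becomes a hole wall) — area = 412.82 mm²; the cylinder at (12, 13.5): section is a regular 6-gon, circumradius r=2 (area = (6/2)·2.000²·sin(360°/6) = 10.39 mm²); Taking the first minus the rest: starting from that combined region (412.82 mm²), the r=2 cylinder at (12, 13.5) lies wholly inside it (removes its full 10.39 mm² and its 12.00 mm outline becomes a hole wall) — area = 402.42 mm². So its area = 402.42 mm². Layer 48 (z = 9.6): the cube (footprint 19.5×24) is included at this height (area 468.00 mm²); the r=8 cylinder at (-1.5, 7.5) contributes a regular 6-gon of circumradius 8 (area = (6/2)·8.000²·sin(360°/6) = 166.28 mm²); the cone at (6.5, 11): at t=0.052 of its height the radius interpolates to r₁+(r₂−r₁)t = 6.870, giving a regular 6-gon of that circumradius (area = (6/2)·6.870²·sin(360°/6) = 122.61 mm²); Subtracting the remaining from the first: starting from the 19.5×24 cube (468.00 mm²), the r=8 cylinder at (-1.5, 7.5) partially overlaps it — only the 62.35 mm² overlap (of its 166.28 mm²) is removed, clipping the outline; the cone at (6.5, 11) partially overlaps it — only the 87.38 mm² overlap (of its 122.61 mm²) is removed, clipping the outline — area = 318.26 mm²; the cylinder at (12, 13.5) is absent (z outside [12.5, 32.5]); Subtracting the remaining from the first: none of the subtracted shapes is present at this height, so the result so far is unchanged — area = 318.26 mm². So its area = 318.26 mm². Layer 100 is larger (402.42 vs 318.26 mm²).

layer 100 (z = 20 mm)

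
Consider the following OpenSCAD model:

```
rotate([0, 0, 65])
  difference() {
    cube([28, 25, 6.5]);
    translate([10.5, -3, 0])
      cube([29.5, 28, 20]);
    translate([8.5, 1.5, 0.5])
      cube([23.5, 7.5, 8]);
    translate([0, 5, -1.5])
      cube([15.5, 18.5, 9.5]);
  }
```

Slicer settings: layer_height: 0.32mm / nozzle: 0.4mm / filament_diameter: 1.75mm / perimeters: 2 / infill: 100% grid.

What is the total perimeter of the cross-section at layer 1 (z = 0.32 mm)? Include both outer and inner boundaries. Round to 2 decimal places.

At z = 0.32 mm: the cube (footprint 28×25) is included at this height (perimeter 106.00 mm); the cube at (10.5, -3) (footprint 29.5×28) is included at this height (perimeter 115.00 mm); the cube at (8.5, 1.5) is not intersected at this z (z outside [0.5, 8.5]); the cube at (0, 5) is present — its section is the full 15.5×18.5 rectangle (perimeter 68.00 mm); After the difference (first − rest): starting from the 28×25 cube, the 29.5×28 cube at (10.5, -3) partially overlaps it — only the 437.50 mm² overlap (of its 826.00 mm²) is removed, clipping the outline; the 15.5×18.5 cube at (0, 5) partially overlaps it — only the 194.25 mm² overlap (of its 286.75 mm²) is removed, clipping the outline — boundary = 55.00 mm; (rotated 65° about Z; rotation is an isometry so areas/perimeters/island counts are preserved). Overall, the cross-section has 2 separate islands. Total boundary length (outer) = 55.00 mm.

55.00 mm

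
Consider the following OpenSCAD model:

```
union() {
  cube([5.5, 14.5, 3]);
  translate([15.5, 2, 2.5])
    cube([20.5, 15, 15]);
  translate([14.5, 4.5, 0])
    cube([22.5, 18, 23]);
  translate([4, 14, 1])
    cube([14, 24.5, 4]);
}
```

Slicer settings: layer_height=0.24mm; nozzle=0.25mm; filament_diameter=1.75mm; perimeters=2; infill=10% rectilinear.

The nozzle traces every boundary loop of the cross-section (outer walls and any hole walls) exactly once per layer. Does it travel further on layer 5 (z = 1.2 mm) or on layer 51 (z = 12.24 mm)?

Layer 5 (z = 1.2): the cube is present — its section is the full 5.5×14.5 rectangle (perimeter 40.00 mm); the cube at (15.5, 2) is absent (z outside [2.5, 17.5]); the cube at (14.5, 4.5) (footprint 22.5×18) is included at this height (perimeter 81.00 mm); the cube at (4, 14) is present — its section is the full 14×24.5 rectangle (perimeter 77.00 mm); Combining (union): the regions partially overlap (shared area 30.50 mm²), so the edge portions inside another operand are dropped and the merged outline is re-measured after clipping — boundary = 170.00 mm. So its perimeter = 170.00 mm. Layer 51 (z = 12.24): the cube is not intersected at this z (z outside [0, 3]); the cube at (15.5, 2) is present — its section is the full 20.5×15 rectangle (perimeter 71.00 mm); the cube at (14.5, 4.5) (footprint 22.5×18) is included at this height (perimeter 81.00 mm); the cube at (4, 14) is not intersected at this z (z outside [1, 5]); Merging all regions: the regions partially overlap (shared area 256.25 mm²), so the edge portions inside another operand are dropped and the merged outline is re-measured after clipping — boundary = 86.00 mm. So its perimeter = 86.00 mm. Layer 5 is larger (170.00 vs 86.00 mm).

layer 5 (z = 1.2 mm)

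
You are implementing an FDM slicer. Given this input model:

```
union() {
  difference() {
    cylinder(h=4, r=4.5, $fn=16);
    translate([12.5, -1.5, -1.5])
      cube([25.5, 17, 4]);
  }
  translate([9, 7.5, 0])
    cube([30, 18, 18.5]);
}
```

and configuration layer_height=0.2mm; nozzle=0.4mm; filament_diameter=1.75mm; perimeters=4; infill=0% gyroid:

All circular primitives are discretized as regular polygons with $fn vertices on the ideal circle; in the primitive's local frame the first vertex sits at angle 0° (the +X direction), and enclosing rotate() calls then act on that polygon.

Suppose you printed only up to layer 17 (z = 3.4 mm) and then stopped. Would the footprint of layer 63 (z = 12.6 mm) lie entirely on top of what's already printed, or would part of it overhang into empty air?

Compare the two slices. At z = 3.4: the r=4.5 cylinder gives a regular 16-gon of circumradius 4.5 (constant along its height) (area = (16/2)·4.500²·sin(360°/16) = 61.99 mm²); the cube at (12.5, -1.5) is absent (z outside [-1.5, 2.5]); Taking the first minus the rest: none of the subtracted shapes is present at this height, so the r=4.5 cylinder is unchanged — area = 61.99 mm²; the cube at (9, 7.5) is present — its section is the full 30×18 rectangle (area 540.00 mm²); Merging all regions: the 2 present regions are separate (no shared area or edge), so areas and boundary lengths simply add and each stays a separate island — area = 601.99 mm². At z = 12.6: the cylinder is not intersected at this z (z outside [0, 4]); the cube at (12.5, -1.5) is not intersected at this z (z outside [-1.5, 2.5]); After the difference (first − rest): the first operand is absent here, so nothing remains; the cube at (9, 7.5) is present — its section is the full 30×18 rectangle (area 540.00 mm²); Taking the union: only the 30×18 cube at (9, 7.5) is present, so the union is just that shape — area = 540.00 mm². Checking containment: the cross-section at z = 12.6 is a subset of the cross-section at z = 3.4.

entirely on top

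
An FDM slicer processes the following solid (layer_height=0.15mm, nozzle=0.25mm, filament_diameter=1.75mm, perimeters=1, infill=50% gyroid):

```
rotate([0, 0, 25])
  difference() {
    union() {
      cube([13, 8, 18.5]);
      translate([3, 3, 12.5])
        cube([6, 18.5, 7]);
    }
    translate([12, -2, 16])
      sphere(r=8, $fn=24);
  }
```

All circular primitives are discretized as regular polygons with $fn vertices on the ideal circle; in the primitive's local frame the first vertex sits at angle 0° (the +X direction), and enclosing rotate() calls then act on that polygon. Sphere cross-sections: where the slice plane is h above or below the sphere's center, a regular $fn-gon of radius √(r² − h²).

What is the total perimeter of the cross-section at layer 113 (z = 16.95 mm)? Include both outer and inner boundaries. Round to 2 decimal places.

65.94 mm

At z = 16.95 mm: the cube is present — its section is the full 13×8 rectangle (perimeter 42.00 mm); the cube at (3, 3) (footprint 6×18.5) is included at this height (perimeter 49.00 mm); Merging all regions: the regions partially overlap (shared area 30.00 mm²), so the edge portions inside another operand are dropped and the merged outline is re-measured after clipping — boundary = 69.00 mm; the r=8 sphere at (12, -2) slices to a regular 24-gon of circumradius 7.943 (√(r²−h²) with h=0.95 from center) (perimeter = 2·24·7.943·sin(180°/24) = 49.77 mm); Subtracting the remaining from the first: starting from that combined region, the r=8 sphere at (12, -2) partially overlaps it — only the 39.25 mm² overlap (of its 195.97 mm²) is removed, clipping the outline — boundary = 65.94 mm; (whole slice rotated 25° about Z — lengths, areas and connectivity unchanged). Overall, the cross-section is a single solid region. Total boundary length (outer) = 65.94 mm.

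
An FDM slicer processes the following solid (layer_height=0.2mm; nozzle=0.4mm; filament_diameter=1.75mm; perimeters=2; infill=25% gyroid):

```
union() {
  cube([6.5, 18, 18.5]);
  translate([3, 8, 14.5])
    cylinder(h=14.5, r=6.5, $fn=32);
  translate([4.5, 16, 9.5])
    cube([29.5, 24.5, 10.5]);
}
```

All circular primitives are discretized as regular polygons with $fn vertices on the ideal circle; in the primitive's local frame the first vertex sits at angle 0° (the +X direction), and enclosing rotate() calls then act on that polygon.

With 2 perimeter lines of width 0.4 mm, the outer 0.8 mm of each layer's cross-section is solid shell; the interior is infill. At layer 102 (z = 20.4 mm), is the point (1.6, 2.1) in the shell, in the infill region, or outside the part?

At z = 20.4 mm: the cube is absent (z outside [0, 18.5]); the r=6.5 cylinder at (3, 8) contributes a regular 32-gon of circumradius 6.5; the cube at (4.5, 16) does not reach this height (z outside [9.5, 20]); Merging all regions: only the r=6.5 cylinder at (3, 8) is present, so the union is just that shape — 1 connected region. Overall, the cross-section is a single solid region. The nearest boundary edge runs (0.51, 1.99)→(1.73, 1.62); distance from the point to it = 0.42 mm. The point is inside the cross-section, 0.42 mm from the nearest boundary — within the 0.8 mm shell band (2 × 0.4).

shell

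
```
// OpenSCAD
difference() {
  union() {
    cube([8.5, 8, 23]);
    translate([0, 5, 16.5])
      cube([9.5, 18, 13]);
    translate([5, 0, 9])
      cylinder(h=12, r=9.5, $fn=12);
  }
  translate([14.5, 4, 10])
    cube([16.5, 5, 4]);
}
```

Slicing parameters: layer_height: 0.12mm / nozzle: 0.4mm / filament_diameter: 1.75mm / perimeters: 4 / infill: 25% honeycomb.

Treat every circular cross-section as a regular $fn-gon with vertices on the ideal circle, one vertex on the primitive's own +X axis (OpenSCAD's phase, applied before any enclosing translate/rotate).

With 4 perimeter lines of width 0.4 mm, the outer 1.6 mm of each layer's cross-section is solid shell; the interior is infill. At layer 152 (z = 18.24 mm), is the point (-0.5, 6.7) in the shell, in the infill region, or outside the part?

shell

At z = 18.24 mm: the 8.5×8 cube contributes its full rectangle; the cube at (0, 5) is present — its section is the full 9.5×18 rectangle; the r=9.5 cylinder at (5, 0) gives a regular 12-gon of circumradius 9.5 (constant along its height); Merging all regions: the regions partially overlap (shared area 104.66 mm²), so overlapping operands fuse into one piece — 1 connected region; the cube at (14.5, 4) is not intersected at this z (z outside [10, 14]); Taking the first minus the rest: none of the subtracted shapes is present at this height, so the result so far is unchanged — 1 connected region. Overall, the cross-section is a single solid region. The nearest boundary edge runs (-3.23, 4.75)→(0.00, 7.98); distance from the point to it = 0.55 mm. The point is inside the cross-section, 0.55 mm from the nearest boundary — within the 1.6 mm shell band (4 × 0.4).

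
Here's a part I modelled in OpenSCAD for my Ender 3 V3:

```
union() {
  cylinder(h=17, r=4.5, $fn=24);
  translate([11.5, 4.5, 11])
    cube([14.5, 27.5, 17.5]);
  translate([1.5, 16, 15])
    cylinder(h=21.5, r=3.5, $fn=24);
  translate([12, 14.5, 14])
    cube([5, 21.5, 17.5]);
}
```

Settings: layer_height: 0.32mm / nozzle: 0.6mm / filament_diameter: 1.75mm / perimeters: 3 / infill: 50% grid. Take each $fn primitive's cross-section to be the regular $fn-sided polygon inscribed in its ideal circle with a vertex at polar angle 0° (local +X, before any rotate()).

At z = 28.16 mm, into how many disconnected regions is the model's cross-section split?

At z = 28.16 mm: the cylinder is not intersected at this z (z outside [0, 17]); the cube at (11.5, 4.5) is present — its section is the full 14.5×27.5 rectangle; the r=3.5 cylinder at (1.5, 16) contributes a regular 24-gon of circumradius 3.5; the cube at (12, 14.5) (footprint 5×21.5) is included at this height; Merging all regions: the regions partially overlap (shared area 87.50 mm²), so overlapping operands fuse into one piece — 2 connected regions. The result has 2 disconnected regions.

2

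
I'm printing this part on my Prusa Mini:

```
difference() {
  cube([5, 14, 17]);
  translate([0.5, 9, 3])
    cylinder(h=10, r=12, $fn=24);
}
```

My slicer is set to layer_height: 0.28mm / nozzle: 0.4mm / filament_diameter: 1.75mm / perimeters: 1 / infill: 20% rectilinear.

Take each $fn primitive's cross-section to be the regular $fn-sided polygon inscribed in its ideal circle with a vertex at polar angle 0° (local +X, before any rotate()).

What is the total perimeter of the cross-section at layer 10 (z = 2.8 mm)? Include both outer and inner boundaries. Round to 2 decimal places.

At z = 2.8 mm: the cube (footprint 5×14) is included at this height (perimeter 38.00 mm); the cylinder at (0.5, 9) does not reach this height (z outside [3, 13]); Taking the first minus the rest: none of the subtracted shapes is present at this height, so the 5×14 cube is unchanged — boundary = 38.00 mm. Overall, the cross-section is a single solid region. Total boundary length (outer) = 38.00 mm.

38.00 mm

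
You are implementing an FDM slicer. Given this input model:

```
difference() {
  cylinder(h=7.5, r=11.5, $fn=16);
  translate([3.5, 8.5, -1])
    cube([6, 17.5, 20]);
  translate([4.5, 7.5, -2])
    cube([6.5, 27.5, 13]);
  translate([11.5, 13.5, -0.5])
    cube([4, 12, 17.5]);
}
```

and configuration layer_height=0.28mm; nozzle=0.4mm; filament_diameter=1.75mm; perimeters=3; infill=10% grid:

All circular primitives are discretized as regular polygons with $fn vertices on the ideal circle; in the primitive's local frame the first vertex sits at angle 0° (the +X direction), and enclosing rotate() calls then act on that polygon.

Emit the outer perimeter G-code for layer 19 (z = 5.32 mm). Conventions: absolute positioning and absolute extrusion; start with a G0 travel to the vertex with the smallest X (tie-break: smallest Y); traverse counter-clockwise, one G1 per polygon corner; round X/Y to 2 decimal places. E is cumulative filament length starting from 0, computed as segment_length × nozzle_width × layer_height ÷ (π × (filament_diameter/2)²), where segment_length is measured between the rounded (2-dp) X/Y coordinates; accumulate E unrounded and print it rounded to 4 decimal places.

G0 X-11.50 Y0.00 Z5.32
G1 X-10.62 Y-4.40 E0.2089
G1 X-8.13 Y-8.13 E0.4178
G1 X-4.40 Y-10.62 E0.6266
G1 X0.00 Y-11.50 E0.8355
G1 X4.40 Y-10.62 E1.0445
G1 X8.13 Y-8.13 E1.2533
G1 X10.62 Y-4.40 E1.4621
G1 X11.50 Y0.00 E1.6711
G1 X10.62 Y4.40 E1.8800
G1 X8.55 Y7.50 E2.0536
G1 X4.50 Y7.50 E2.2422
G1 X4.50 Y8.50 E2.2887
G1 X3.50 Y8.50 E2.3353
G1 X3.50 Y10.80 E2.4424
G1 X0.00 Y11.50 E2.6086
G1 X-4.40 Y10.62 E2.8175
G1 X-8.13 Y8.13 E3.0264
G1 X-10.62 Y4.40 E3.2352
G1 X-11.50 Y0.00 E3.4441

At z = 5.32 mm: the r=11.5 cylinder gives a regular 16-gon of circumradius 11.5 (constant along its height); the cube at (3.5, 8.5) (footprint 6×17.5) is included at this height; the 6.5×27.5 cube at (4.5, 7.5) contributes its full rectangle; the cube at (11.5, 13.5) (footprint 4×12) is included at this height; Taking the first minus the rest: starting from the r=11.5 cylinder, the 6×17.5 cube at (3.5, 8.5) partially overlaps it — only the 5.37 mm² overlap (of its 105.00 mm²) is removed, clipping the outline; the 6.5×27.5 cube at (4.5, 7.5) partially overlaps it — only the 3.66 mm² overlap (of its 178.75 mm²) is removed, clipping the outline; the 4×12 cube at (11.5, 13.5) misses the remaining region (no effect) — 1 connected region. The outline is a single polygon with 19 vertices. Extrusion per mm of travel: 0.4 × 0.28 / (π × 0.875²) = 0.046564. Accumulating E over each segment gives final E = 3.4441.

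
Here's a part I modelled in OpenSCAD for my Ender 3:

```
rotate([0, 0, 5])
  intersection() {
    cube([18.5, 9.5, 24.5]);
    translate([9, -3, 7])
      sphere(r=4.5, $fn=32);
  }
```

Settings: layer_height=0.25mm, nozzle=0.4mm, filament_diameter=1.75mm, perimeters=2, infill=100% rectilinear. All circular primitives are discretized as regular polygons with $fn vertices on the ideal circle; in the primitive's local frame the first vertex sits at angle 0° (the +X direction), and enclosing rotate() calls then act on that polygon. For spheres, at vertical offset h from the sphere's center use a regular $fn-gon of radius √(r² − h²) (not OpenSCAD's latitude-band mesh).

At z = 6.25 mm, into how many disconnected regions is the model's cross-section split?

At z = 6.25 mm: the 18.5×9.5 cube contributes its full rectangle; the r=4.5 sphere at (9, -3) slices to a regular 32-gon of circumradius 4.437 (√(r²−h²) with h=0.75 from center); After intersecting: the r=4.5 sphere at (9, -3) partially overlaps the 18.5×9.5 cube; clipping to the common part keeps 6.40 mm² — 1 connected region; (whole slice rotated 5° about Z — lengths, areas and connectivity unchanged). The result has 1 disconnected region.

1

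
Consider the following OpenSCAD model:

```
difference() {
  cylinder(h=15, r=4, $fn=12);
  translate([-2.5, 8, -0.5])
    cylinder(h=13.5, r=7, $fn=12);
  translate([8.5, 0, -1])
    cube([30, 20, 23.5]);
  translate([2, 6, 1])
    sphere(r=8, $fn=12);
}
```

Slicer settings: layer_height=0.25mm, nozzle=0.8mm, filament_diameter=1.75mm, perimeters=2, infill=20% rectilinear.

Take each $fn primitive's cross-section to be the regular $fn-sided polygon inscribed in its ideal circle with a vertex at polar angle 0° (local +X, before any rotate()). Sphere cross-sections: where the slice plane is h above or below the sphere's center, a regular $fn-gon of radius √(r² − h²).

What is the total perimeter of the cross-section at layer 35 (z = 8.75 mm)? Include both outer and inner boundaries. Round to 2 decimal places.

24.15 mm

At z = 8.75 mm: the cylinder: section is a regular 12-gon, circumradius r=4 (perimeter = 2·12·4.000·sin(180°/12) = 24.85 mm); the r=7 cylinder at (-2.5, 8) contributes a regular 12-gon of circumradius 7 (perimeter = 2·12·7.000·sin(180°/12) = 43.48 mm); the 30×20 cube at (8.5, 0) contributes its full rectangle (perimeter 100.00 mm); the sphere at (2, 6): section is a regular 12-gon, circumradius = √(r²−h²) = √(8²−7.75²) = 1.984 (perimeter = 2·12·1.984·sin(180°/12) = 12.33 mm); Taking the first minus the rest: starting from the r=4 cylinder, the r=7 cylinder at (-2.5, 8) partially overlaps it — only the 10.40 mm² overlap (of its 147.00 mm²) is removed, clipping the outline; the 30×20 cube at (8.5, 0) misses the remaining region (no effect); the r=8 sphere at (2, 6) misses the remaining region (no effect) — boundary = 24.15 mm. Overall, the cross-section is a single solid region. Total boundary length (outer) = 24.15 mm.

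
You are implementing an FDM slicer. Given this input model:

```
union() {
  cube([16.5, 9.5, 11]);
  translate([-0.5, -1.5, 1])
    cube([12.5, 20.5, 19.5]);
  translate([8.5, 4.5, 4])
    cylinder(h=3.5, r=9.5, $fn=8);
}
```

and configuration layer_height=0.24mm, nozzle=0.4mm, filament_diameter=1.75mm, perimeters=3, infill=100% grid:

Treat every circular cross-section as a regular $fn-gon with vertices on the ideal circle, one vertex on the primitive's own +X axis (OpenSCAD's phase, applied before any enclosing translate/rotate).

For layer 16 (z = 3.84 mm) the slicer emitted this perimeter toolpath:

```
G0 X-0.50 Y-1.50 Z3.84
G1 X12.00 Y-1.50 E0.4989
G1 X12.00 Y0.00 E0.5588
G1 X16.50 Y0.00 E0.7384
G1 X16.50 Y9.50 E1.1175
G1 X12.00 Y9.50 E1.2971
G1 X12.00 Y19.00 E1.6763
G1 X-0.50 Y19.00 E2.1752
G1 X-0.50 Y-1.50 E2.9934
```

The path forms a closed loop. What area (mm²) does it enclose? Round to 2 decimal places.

299.00 mm²

Apply the shoelace formula to the sequence of (X, Y) vertices; enclosed area = 299.00 mm².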